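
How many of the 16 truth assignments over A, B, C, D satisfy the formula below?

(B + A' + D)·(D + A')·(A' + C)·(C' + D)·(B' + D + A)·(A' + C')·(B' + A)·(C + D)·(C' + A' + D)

2

There are 2^4 = 16 truth assignments over (A, B, C, D).
Check each against the 9 clauses (columns in the order A, B, C, D):
  F F F F  ✗ fails (C + D)
  F F F T  ✓ satisfies all
  F F T F  ✗ fails (C' + D)
  F F T T  ✓ satisfies all
  F T F F  ✗ fails (B' + D + A)
  F T F T  ✗ fails (B' + A)
  F T T F  ✗ fails (C' + D)
  F T T T  ✗ fails (B' + A)
  T F F F  ✗ fails (B + A' + D)
  T F F T  ✗ fails (A' + C)
  T F T F  ✗ fails (B + A' + D)
  T F T T  ✗ fails (A' + C')
  T T F F  ✗ fails (D + A')
  T T F T  ✗ fails (A' + C)
  T T T F  ✗ fails (D + A')
  T T T T  ✗ fails (A' + C')
2 of the 16 rows are models.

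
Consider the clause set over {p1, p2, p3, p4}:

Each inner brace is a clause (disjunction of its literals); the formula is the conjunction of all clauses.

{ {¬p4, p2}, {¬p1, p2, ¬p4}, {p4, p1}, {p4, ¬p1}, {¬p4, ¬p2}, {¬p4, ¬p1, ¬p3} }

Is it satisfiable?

Suppose p4 = False.
Unit clause (p1) forces p1 = True.
Now (¬p1) is unsatisfied and unit — conflict.
That branch fails; take p4 = True instead.
Unit clause (p2) forces p2 = True.
Now (¬p2) is unsatisfied and unit — conflict.
Either choice for p4 ends in contradiction.
No assignment satisfies every clause.

No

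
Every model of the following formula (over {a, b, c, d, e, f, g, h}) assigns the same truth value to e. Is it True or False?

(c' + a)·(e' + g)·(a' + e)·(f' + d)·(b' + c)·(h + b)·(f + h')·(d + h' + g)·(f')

Suppose e = 0.
The clause (a') is unit, so a = 0.
The clause (c') is unit, so c = 0.
The clause (b') is unit, so b = 0.
The clause (h) is unit, so h = 1.
The clause (f) is unit, so f = 1.
But (f') is also a unit clause — contradiction.
So every satisfying assignment has e = True.

True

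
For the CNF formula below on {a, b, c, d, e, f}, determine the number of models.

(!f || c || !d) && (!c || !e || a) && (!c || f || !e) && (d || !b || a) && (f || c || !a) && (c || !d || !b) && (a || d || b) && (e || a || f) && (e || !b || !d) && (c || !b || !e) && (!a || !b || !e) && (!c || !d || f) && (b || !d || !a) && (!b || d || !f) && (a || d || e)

There are 2^6 = 64 truth assignments over (a, b, c, d, e, f).
Split on d. With d = true, the clauses containing d are satisfied and !d drops from the rest; 2 of the 2^5 = 32 assignments to the other variables satisfy what remains.
With d = false, by the same count on the reduced clause set, 6 assignments work.
Total: 2 + 6 = 8.

8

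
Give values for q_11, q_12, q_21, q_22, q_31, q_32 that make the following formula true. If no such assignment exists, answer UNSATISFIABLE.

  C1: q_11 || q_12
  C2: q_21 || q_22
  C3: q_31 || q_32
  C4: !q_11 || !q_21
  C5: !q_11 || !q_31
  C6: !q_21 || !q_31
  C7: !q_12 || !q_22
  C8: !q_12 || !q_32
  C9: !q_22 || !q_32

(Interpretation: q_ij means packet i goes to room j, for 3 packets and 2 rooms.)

Case q_11 = true:
Unit clause (!q_21) forces q_21 = false.
Unit clause (q_22) forces q_22 = true.
Unit clause (!q_31) forces q_31 = false.
Unit clause (q_32) forces q_32 = true.
That conflicts with the unit clause (!q_32).
That branch fails; take q_11 = false instead.
Unit clause (q_12) forces q_12 = true.
Unit clause (!q_22) forces q_22 = false.
Unit clause (q_21) forces q_21 = true.
Unit clause (!q_31) forces q_31 = false.
Unit clause (q_32) forces q_32 = true.
That conflicts with the unit clause (!q_32).
Both values of q_11 lead to a conflict.

UNSATISFIABLE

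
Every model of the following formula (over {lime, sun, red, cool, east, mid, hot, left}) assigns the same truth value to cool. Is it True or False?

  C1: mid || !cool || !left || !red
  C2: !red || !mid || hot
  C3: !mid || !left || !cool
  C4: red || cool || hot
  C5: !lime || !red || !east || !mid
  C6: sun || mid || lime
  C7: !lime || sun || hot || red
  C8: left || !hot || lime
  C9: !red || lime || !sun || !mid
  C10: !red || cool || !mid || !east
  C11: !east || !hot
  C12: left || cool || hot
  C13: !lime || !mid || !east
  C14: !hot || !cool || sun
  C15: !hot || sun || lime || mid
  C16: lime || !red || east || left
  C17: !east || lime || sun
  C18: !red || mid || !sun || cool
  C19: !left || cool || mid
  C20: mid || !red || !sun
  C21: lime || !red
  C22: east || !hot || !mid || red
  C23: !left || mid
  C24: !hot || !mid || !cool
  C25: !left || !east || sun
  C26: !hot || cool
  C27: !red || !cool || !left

True

Suppose cool = false.
The clause (!hot) is unit, so hot = false.
The clause (red) is unit, so red = true.
The clause (!mid) is unit, so mid = false.
The clause (left) is unit, so left = true.
But (!left) is also a unit clause — contradiction.
So every satisfying assignment has cool = True.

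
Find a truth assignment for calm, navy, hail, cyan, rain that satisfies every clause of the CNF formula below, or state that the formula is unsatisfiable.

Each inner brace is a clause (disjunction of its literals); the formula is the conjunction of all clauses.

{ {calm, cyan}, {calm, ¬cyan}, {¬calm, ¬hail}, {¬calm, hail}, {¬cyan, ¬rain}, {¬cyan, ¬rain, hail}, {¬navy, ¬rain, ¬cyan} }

Branch on calm: set calm = True.
(¬hail) alone gives hail = False.
But (hail) is also a unit clause — contradiction.
That branch fails; take calm = False instead.
(cyan) alone gives cyan = True.
But (¬cyan) is also a unit clause — contradiction.
Both values of calm lead to a conflict.

UNSATISFIABLE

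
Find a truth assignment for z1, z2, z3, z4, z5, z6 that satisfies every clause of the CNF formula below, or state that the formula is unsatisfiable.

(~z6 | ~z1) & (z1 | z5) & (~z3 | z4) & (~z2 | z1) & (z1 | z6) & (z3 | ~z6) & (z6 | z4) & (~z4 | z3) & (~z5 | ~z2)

z1: 1, z2: 0, z3: 1, z4: 1, z5: 0, z6: 0

Case z6 = 0:
From the singleton clause (z1), z1 = 1.
From the singleton clause (z4), z4 = 1.
From the singleton clause (z3), z3 = 1.
Case z5 = 0:
All clauses hold; z2 can take either value.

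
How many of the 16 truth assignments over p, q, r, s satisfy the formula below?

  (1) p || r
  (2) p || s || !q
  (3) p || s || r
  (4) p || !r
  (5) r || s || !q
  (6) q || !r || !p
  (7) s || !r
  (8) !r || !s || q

4

There are 2^4 = 16 truth assignments over (p, q, r, s).
Check each against the 8 clauses (columns in the order p, q, r, s):
  F F F F  ✗ fails (p || r)
  F F F T  ✗ fails (p || r)
  F F T F  ✗ fails (p || !r)
  F F T T  ✗ fails (p || !r)
  F T F F  ✗ fails (p || r)
  F T F T  ✗ fails (p || r)
  F T T F  ✗ fails (p || s || !q)
  F T T T  ✗ fails (p || !r)
  T F F F  ✓ satisfies all
  T F F T  ✓ satisfies all
  T F T F  ✗ fails (q || !r || !p)
  T F T T  ✗ fails (q || !r || !p)
  T T F F  ✗ fails (r || s || !q)
  T T F T  ✓ satisfies all
  T T T F  ✗ fails (s || !r)
  T T T T  ✓ satisfies all
4 of the 16 rows are models.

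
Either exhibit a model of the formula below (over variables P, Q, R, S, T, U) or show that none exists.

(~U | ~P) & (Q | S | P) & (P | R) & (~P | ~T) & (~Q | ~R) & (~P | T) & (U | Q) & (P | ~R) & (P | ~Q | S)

UNSATISFIABLE

Case U = 0:
From the singleton clause (Q), Q = 1.
From the singleton clause (~R), R = 0.
From the singleton clause (P), P = 1.
From the singleton clause (~T), T = 0.
But (T) is also a unit clause — contradiction.
That branch fails; take U = 1 instead.
From the singleton clause (~P), P = 0.
From the singleton clause (R), R = 1.
But (~R) is also a unit clause — contradiction.
Either choice for U ends in contradiction.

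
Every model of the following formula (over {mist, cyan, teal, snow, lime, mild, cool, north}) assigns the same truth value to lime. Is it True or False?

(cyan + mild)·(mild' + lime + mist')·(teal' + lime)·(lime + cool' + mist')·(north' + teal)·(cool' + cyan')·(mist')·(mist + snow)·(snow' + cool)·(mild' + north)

True

Suppose lime = 0.
From the singleton clause (teal'), teal = 0.
From the singleton clause (north'), north = 0.
From the singleton clause (mist'), mist = 0.
From the singleton clause (snow), snow = 1.
From the singleton clause (cool), cool = 1.
From the singleton clause (cyan'), cyan = 0.
From the singleton clause (mild), mild = 1.
Now (mild') is unsatisfied and unit — conflict.
So every satisfying assignment has lime = True.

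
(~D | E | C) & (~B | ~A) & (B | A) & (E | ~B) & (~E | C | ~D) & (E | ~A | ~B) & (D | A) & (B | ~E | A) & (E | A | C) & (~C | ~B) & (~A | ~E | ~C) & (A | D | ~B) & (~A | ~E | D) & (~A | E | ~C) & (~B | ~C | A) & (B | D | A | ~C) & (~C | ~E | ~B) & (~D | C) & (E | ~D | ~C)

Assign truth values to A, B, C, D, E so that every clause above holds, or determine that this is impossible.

A ↦ 1; B ↦ 0; C ↦ 0; D ↦ 0; E ↦ 0

Try B = 0.
Unit clause (A) forces A = 1.
Try E = 0.
Unit clause (~C) forces C = 0.
Unit clause (~D) forces D = 0.
Every clause now holds.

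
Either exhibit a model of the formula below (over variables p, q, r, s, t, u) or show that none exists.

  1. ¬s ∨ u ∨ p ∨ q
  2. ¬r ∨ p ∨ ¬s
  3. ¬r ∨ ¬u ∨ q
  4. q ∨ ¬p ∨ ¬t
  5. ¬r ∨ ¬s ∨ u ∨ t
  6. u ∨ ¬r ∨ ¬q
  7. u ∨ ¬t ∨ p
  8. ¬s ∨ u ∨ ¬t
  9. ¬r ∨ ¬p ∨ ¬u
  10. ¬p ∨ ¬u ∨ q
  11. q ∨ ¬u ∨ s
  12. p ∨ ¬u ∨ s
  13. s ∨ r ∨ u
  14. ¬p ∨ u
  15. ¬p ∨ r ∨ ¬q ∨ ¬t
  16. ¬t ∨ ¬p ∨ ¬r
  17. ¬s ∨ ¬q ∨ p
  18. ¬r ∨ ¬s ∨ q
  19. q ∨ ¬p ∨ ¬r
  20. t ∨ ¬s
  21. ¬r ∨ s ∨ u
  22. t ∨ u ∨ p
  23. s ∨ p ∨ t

Branch on p: set p = False.
Branch on r: set r = False.
Branch on u: set u = True.
Unit clause (s) forces s = True.
Unit clause (¬q) forces q = False.
Unit clause (t) forces t = True.
Every clause now holds.

p ↦ False, q ↦ False, r ↦ False, s ↦ True, t ↦ True, u ↦ True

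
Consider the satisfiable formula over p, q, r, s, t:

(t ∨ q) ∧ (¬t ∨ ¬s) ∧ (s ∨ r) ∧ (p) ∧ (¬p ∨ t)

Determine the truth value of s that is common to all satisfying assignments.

False

Suppose s = True.
Unit clause (¬t) forces t = False.
Unit clause (q) forces q = True.
Unit clause (p) forces p = True.
But (¬p) is also a unit clause — contradiction.
So every satisfying assignment has s = False.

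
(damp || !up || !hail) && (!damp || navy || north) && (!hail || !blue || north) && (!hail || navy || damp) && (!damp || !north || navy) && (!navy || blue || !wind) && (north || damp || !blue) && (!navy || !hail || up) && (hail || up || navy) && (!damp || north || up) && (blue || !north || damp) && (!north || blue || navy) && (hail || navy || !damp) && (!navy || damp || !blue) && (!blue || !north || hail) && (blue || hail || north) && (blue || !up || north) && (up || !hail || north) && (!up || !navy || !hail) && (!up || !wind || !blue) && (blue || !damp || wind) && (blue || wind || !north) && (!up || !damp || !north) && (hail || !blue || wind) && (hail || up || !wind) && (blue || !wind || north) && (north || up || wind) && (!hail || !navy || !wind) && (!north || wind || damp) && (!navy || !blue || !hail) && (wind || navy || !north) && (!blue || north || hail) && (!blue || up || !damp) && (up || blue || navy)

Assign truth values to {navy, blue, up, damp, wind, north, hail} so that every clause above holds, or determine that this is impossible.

UNSATISFIABLE

Suppose damp = true.
Suppose navy = true.
Suppose blue = true.
Unit clause (!hail) forces hail = false.
Unit clause (!north) forces north = false.
That conflicts with the unit clause (north).
Backtrack on blue: now try blue = false.
Unit clause (!wind) forces wind = false.
That conflicts with the unit clause (wind).
Both values of blue lead to a conflict.
Backtrack on navy: now try navy = false.
Unit clause (north) forces north = true.
That conflicts with the unit clause (!north).
Both values of navy lead to a conflict.
Backtrack on damp: now try damp = false.
Suppose up = false.
Suppose hail = false.
Unit clause (navy) forces navy = true.
Unit clause (!blue) forces blue = false.
Unit clause (!wind) forces wind = false.
Unit clause (!north) forces north = false.
That conflicts with the unit clause (north).
Backtrack on hail: now try hail = true.
Unit clause (navy) forces navy = true.
That conflicts with the unit clause (!navy).
Both values of hail lead to a conflict.
Backtrack on up: now try up = true.
Unit clause (!hail) forces hail = false.
Suppose north = true.
Unit clause (blue) forces blue = true.
That conflicts with the unit clause (!blue).
Backtrack on north: now try north = false.
Unit clause (!blue) forces blue = false.
That conflicts with the unit clause (blue).
Both values of north lead to a conflict.
Both values of up lead to a conflict.
Both values of damp lead to a conflict.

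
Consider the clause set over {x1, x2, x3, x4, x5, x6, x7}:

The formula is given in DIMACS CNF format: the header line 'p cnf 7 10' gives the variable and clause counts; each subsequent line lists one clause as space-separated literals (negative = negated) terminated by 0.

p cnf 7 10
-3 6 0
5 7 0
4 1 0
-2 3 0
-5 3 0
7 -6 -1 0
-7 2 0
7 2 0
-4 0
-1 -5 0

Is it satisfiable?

Yes

The clause (¬x4) is unit, so x4 = False.
The clause (x1) is unit, so x1 = True.
The clause (¬x5) is unit, so x5 = False.
The clause (x7) is unit, so x7 = True.
The clause (x2) is unit, so x2 = True.
The clause (x3) is unit, so x3 = True.
The clause (x6) is unit, so x6 = True.
Every clause now holds.
A satisfying assignment: x1 ↦ True; x2 ↦ True; x3 ↦ True; x4 ↦ False; x5 ↦ False; x6 ↦ True; x7 ↦ True.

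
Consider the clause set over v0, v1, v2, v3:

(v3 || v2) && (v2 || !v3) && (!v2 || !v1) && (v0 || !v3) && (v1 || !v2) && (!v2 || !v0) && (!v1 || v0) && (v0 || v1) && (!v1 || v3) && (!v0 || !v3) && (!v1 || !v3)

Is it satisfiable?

Try v3 = true.
Unit clause (v2) forces v2 = true.
Unit clause (!v1) forces v1 = false.
That conflicts with the unit clause (v1).
Undo v3 and try v3 = false.
Unit clause (v2) forces v2 = true.
Unit clause (!v1) forces v1 = false.
That conflicts with the unit clause (v1).
Either choice for v3 ends in contradiction.
No assignment satisfies every clause.

No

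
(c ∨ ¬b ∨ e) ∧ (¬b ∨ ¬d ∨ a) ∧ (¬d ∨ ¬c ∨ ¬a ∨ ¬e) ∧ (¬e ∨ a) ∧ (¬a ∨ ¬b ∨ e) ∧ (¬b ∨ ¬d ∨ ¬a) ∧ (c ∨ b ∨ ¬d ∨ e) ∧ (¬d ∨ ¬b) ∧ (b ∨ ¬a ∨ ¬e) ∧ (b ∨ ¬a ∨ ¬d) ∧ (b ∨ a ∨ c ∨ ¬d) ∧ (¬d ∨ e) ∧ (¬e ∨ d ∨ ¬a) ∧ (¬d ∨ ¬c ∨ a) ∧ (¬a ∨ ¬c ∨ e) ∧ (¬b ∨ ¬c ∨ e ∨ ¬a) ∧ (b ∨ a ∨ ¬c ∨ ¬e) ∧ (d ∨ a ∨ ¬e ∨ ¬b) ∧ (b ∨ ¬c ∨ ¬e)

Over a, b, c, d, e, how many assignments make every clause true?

There are 2^5 = 32 truth assignments over (a, b, c, d, e).
Split on b. With b = True, the clauses containing b are satisfied and ¬b drops from the rest; 1 of the 2^4 = 16 assignments to the other variables satisfy what remains.
With b = False, by the same count on the reduced clause set, 3 assignments work.
Total: 1 + 3 = 4.

4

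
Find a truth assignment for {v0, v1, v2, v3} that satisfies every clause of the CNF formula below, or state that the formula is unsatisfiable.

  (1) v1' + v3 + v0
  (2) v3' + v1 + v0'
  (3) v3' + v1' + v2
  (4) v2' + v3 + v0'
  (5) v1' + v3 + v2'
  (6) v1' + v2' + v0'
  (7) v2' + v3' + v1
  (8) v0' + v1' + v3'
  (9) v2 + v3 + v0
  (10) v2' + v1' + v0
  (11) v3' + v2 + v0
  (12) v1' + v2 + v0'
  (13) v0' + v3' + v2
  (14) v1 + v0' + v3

Case v1 = 0:
Case v3 = 0:
From the singleton clause (v0'), v0 = 0.
From the singleton clause (v2), v2 = 1.
This assignment satisfies each clause.

v0=0,  v1=0,  v2=1,  v3=0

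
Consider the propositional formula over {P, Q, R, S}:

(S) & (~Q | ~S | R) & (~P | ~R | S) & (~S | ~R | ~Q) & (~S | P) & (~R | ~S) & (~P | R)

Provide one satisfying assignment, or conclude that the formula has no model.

The clause (S) is unit, so S = 1.
The clause (P) is unit, so P = 1.
The clause (~R) is unit, so R = 0.
That conflicts with the unit clause (R).

UNSATISFIABLE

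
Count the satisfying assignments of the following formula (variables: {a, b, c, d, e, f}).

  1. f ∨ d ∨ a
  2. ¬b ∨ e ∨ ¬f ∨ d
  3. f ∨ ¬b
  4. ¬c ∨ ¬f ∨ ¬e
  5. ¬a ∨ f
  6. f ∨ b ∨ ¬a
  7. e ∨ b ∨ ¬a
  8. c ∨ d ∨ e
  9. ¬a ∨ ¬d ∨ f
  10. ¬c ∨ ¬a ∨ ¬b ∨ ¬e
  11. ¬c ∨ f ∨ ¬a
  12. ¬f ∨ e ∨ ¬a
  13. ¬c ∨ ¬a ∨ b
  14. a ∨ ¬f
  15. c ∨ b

4

There are 2^6 = 64 truth assignments over (a, b, c, d, e, f).
Split on b. With b = True, the clauses containing b are satisfied and ¬b drops from the rest; 2 of the 2^5 = 32 assignments to the other variables satisfy what remains.
With b = False, by the same count on the reduced clause set, 2 assignments work.
(One model: a=F, b=F, c=T, d=T, e=F, f=F.)
Total: 2 + 2 = 4.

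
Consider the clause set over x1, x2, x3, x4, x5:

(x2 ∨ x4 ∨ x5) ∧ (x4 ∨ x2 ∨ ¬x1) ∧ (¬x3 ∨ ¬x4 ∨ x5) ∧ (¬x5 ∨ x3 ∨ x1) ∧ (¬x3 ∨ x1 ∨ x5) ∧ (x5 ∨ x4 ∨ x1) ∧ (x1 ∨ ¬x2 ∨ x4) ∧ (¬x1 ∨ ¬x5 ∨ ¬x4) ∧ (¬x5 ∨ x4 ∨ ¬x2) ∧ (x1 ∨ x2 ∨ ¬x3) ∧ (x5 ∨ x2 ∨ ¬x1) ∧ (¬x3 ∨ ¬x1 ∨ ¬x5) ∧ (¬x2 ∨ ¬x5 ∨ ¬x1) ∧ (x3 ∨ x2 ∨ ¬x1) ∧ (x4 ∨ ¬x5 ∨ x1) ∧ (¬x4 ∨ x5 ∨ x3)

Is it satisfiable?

Case x2 = True:
Case x1 = True:
Unit clause (¬x5) forces x5 = False.
Case x3 = False:
Unit clause (¬x4) forces x4 = False.
All clauses are satisfied.
A satisfying assignment: x1=True; x2=True; x3=False; x4=False; x5=False.

Satisfiable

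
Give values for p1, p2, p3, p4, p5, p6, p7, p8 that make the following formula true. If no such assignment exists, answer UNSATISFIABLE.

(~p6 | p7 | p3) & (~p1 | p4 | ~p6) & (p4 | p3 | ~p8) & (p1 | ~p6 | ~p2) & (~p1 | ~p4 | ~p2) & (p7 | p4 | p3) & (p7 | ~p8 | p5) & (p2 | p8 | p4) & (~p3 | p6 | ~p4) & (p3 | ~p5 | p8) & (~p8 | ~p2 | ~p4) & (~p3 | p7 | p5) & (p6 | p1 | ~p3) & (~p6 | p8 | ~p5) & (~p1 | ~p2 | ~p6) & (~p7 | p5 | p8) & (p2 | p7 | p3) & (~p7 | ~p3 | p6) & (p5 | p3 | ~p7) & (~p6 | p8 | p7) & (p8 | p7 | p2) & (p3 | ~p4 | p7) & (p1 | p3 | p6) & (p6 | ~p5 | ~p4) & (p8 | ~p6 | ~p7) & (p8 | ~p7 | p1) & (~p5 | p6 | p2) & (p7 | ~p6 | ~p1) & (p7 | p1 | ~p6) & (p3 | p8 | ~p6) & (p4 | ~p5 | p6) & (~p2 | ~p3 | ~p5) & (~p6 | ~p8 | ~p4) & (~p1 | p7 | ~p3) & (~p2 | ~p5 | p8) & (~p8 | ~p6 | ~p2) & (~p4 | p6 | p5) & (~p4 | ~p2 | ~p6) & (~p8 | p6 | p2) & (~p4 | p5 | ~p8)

p1=0,  p2=0,  p3=1,  p4=0,  p5=0,  p6=1,  p7=1,  p8=1

Try p6 = 1.
Try p7 = 1.
Unit clause (p8) forces p8 = 1.
Unit clause (~p4) forces p4 = 0.
Unit clause (~p1) forces p1 = 0.
Unit clause (p3) forces p3 = 1.
Unit clause (~p2) forces p2 = 0.
No clause remains; p5 is free.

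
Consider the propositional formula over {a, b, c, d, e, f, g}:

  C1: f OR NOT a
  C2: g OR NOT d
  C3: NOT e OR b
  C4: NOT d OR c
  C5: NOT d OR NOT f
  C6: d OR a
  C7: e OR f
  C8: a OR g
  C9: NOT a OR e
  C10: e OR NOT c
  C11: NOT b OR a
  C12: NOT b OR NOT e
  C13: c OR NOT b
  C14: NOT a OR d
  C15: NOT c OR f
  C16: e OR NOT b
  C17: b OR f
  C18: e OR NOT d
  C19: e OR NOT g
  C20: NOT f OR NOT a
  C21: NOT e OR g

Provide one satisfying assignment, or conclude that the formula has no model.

UNSATISFIABLE

Suppose f = true.
(NOT d) alone gives d = false.
(a) alone gives a = true.
But (NOT a) is also a unit clause — contradiction.
Undo f and try f = false.
(NOT a) alone gives a = false.
(d) alone gives d = true.
(g) alone gives g = true.
(c) alone gives c = true.
But (NOT c) is also a unit clause — contradiction.
Both values of f lead to a conflict.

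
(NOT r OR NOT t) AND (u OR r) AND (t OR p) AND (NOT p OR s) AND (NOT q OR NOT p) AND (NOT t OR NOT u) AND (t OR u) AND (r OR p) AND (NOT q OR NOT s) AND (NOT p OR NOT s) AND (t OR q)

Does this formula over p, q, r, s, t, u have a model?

Suppose r = false.
From the singleton clause (u), u = true.
From the singleton clause (NOT t), t = false.
From the singleton clause (p), p = true.
From the singleton clause (s), s = true.
But (NOT s) is also a unit clause — contradiction.
Undo r and try r = true.
From the singleton clause (NOT t), t = false.
From the singleton clause (p), p = true.
From the singleton clause (s), s = true.
But (NOT s) is also a unit clause — contradiction.
Either choice for r ends in contradiction.
No assignment satisfies every clause.

No, unsatisfiable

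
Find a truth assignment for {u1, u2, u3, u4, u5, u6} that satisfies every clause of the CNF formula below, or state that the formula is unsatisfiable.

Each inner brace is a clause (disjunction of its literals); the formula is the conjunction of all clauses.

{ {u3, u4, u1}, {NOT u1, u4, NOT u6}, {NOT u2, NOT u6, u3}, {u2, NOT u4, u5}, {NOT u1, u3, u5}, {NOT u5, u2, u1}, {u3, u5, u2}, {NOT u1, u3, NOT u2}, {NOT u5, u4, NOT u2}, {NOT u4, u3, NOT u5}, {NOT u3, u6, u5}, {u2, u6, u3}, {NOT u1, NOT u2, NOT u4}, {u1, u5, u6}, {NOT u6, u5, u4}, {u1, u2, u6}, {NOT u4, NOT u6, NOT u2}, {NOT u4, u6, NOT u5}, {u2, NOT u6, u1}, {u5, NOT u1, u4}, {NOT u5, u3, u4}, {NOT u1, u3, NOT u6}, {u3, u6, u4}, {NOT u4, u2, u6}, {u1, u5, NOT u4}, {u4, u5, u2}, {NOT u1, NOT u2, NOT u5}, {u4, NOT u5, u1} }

u1: true; u2: false; u3: true; u4: false; u5: true; u6: false

Branch on u3: set u3 = true.
Branch on u6: set u6 = false.
The clause (u5) is unit, so u5 = true.
The clause (NOT u4) is unit, so u4 = false.
The clause (NOT u2) is unit, so u2 = false.
The clause (u1) is unit, so u1 = true.
All clauses are satisfied.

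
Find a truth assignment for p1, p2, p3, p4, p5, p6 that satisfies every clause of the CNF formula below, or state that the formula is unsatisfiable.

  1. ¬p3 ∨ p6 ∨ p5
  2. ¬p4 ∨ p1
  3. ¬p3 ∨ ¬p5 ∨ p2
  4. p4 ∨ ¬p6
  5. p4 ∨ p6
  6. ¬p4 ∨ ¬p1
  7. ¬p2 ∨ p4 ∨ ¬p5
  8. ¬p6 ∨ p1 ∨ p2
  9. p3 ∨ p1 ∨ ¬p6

UNSATISFIABLE

Try p4 = False.
(¬p6) alone gives p6 = False.
Now (p6) is unsatisfied and unit — conflict.
Backtrack on p4: now try p4 = True.
(p1) alone gives p1 = True.
Now (¬p1) is unsatisfied and unit — conflict.
Neither p4 = True nor p4 = False works.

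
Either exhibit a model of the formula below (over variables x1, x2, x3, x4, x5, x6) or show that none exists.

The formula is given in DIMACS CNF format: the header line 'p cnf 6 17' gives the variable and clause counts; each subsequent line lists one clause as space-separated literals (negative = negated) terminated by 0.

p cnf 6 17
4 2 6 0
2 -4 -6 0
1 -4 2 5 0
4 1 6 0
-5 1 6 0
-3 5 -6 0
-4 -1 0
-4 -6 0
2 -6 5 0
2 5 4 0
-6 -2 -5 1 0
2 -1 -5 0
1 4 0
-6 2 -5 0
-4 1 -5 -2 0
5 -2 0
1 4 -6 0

Try x4 = False.
(x1) alone gives x1 = True.
Try x2 = True.
(x5) alone gives x5 = True.
Every clause is now satisfied; x3, x6 are unconstrained.

x1 ↦ True; x2 ↦ True; x3 ↦ False; x4 ↦ False; x5 ↦ True; x6 ↦ True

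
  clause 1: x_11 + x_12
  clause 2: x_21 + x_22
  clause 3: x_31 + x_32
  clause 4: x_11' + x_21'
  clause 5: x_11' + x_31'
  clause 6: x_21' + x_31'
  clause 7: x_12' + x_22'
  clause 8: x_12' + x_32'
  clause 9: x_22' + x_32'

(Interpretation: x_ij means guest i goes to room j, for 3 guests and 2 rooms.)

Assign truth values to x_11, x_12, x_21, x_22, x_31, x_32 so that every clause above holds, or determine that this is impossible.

Branch on x_11: set x_11 = 1.
From the singleton clause (x_21'), x_21 = 0.
From the singleton clause (x_22), x_22 = 1.
From the singleton clause (x_31'), x_31 = 0.
From the singleton clause (x_32), x_32 = 1.
Now (x_32') is unsatisfied and unit — conflict.
So x_11 must be the other value — set x_11 = 0.
From the singleton clause (x_12), x_12 = 1.
From the singleton clause (x_22'), x_22 = 0.
From the singleton clause (x_21), x_21 = 1.
From the singleton clause (x_31'), x_31 = 0.
From the singleton clause (x_32), x_32 = 1.
Now (x_32') is unsatisfied and unit — conflict.
Neither x_11 = 1 nor x_11 = 0 works.

UNSATISFIABLE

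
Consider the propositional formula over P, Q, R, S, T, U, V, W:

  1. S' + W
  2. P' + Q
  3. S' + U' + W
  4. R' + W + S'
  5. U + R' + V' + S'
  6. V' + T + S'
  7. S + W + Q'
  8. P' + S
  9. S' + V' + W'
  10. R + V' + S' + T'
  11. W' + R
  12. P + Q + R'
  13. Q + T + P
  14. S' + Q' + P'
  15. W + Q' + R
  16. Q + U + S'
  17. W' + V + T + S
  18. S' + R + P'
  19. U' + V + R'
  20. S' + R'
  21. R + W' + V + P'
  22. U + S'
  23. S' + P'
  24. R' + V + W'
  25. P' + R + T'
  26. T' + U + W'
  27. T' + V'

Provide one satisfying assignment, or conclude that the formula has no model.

Branch on S: set S = 0.
From the singleton clause (P'), P = 0.
Branch on W: set W = 0.
From the singleton clause (Q'), Q = 0.
From the singleton clause (R'), R = 0.
From the singleton clause (T), T = 1.
From the singleton clause (V'), V = 0.
All clauses hold; U can take either value.

P=0; Q=0; R=0; S=0; T=1; U=0; V=0; W=0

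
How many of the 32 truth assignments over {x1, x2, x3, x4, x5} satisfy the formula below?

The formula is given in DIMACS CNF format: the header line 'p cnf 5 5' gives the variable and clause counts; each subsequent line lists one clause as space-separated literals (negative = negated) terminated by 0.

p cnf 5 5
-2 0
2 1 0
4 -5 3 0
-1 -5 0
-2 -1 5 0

There are 2^5 = 32 truth assignments over (x1, x2, x3, x4, x5).
Split on x4. With x4 = True, the clauses containing x4 are satisfied and ¬x4 drops from the rest; 2 of the 2^4 = 16 assignments to the other variables satisfy what remains.
With x4 = False, by the same count on the reduced clause set, 2 assignments work.
(One model: x1=T, x2=F, x3=F, x4=F, x5=F.)
Total: 2 + 2 = 4.

4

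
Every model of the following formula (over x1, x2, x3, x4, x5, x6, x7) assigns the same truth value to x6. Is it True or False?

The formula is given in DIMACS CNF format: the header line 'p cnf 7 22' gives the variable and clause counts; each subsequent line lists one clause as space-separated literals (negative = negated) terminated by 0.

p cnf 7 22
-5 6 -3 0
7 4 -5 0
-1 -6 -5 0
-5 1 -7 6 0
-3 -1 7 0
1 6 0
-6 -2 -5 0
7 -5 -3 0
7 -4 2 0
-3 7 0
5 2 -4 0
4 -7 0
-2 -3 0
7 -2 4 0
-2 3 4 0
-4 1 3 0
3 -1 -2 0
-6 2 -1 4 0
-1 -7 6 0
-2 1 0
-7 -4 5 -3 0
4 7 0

Suppose x6 = False.
The clause (x1) is unit, so x1 = True.
The clause (¬x7) is unit, so x7 = False.
The clause (¬x3) is unit, so x3 = False.
The clause (¬x2) is unit, so x2 = False.
The clause (¬x4) is unit, so x4 = False.
Now (x4) is unsatisfied and unit — conflict.
So every satisfying assignment has x6 = True.

True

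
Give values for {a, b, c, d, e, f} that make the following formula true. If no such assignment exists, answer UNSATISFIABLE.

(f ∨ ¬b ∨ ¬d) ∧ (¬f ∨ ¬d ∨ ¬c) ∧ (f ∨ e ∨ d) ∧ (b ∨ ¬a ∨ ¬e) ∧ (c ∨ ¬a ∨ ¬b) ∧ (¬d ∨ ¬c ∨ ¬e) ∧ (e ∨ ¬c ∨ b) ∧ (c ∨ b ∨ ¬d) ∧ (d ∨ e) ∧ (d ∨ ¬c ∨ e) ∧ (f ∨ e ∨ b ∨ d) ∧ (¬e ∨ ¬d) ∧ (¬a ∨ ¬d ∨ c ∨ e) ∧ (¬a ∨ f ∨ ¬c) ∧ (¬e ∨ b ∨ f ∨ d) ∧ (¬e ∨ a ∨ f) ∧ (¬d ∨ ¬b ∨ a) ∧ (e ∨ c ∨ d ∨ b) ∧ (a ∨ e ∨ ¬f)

a ↦ False, b ↦ True, c ↦ True, d ↦ False, e ↦ True, f ↦ True

Case d = False:
(e) alone gives e = True.
Case b = True:
Case c = True:
Case a = False:
(f) alone gives f = True.
All clauses are satisfied.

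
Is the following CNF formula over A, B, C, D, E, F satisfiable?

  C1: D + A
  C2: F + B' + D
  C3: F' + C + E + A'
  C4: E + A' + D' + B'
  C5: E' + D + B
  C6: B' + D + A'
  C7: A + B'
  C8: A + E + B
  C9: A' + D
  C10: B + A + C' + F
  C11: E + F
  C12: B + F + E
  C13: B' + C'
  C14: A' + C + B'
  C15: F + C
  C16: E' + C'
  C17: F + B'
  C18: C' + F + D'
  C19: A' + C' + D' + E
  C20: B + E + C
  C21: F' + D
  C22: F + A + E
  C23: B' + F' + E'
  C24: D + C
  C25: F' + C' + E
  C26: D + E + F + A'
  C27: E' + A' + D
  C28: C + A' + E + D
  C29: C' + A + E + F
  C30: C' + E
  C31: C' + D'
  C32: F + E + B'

Suppose D = 1.
Unit clause (C') forces C = 0.
Unit clause (F) forces F = 1.
Suppose E = 1.
Unit clause (B') forces B = 0.
No clause remains; A is free.
A satisfying assignment: A ↦ 0,  B ↦ 0,  C ↦ 0,  D ↦ 1,  E ↦ 1,  F ↦ 1.

Satisfiable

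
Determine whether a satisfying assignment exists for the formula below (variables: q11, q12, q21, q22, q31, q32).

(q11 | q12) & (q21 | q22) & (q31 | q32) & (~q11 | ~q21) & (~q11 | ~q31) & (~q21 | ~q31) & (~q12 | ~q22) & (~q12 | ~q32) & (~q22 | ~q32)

Branch on q11: set q11 = 1.
The clause (~q21) is unit, so q21 = 0.
The clause (q22) is unit, so q22 = 1.
The clause (~q31) is unit, so q31 = 0.
The clause (q32) is unit, so q32 = 1.
That conflicts with the unit clause (~q32).
Undo q11 and try q11 = 0.
The clause (q12) is unit, so q12 = 1.
The clause (~q22) is unit, so q22 = 0.
The clause (q21) is unit, so q21 = 1.
The clause (~q31) is unit, so q31 = 0.
The clause (q32) is unit, so q32 = 1.
That conflicts with the unit clause (~q32).
Neither q11 = 1 nor q11 = 0 works.
No assignment satisfies every clause.

No, unsatisfiable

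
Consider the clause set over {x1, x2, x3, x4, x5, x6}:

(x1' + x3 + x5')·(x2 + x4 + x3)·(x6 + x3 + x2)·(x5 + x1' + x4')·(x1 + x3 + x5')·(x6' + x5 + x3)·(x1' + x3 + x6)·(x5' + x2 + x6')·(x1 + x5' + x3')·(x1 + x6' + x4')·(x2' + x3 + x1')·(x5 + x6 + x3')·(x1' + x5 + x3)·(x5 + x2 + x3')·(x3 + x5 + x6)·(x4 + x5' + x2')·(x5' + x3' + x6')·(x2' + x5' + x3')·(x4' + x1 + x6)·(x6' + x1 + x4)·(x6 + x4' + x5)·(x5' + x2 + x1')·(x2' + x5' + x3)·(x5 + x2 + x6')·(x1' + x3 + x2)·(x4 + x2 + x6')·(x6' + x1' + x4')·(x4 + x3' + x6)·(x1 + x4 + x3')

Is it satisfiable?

Yes

Suppose x1 = 1.
Suppose x3 = 1.
Suppose x5 = 0.
(x4') alone gives x4 = 0.
(x6) alone gives x6 = 1.
(x2) alone gives x2 = 1.
Every clause now holds.
A satisfying assignment: x1 ↦ 1,  x2 ↦ 1,  x3 ↦ 1,  x4 ↦ 0,  x5 ↦ 0,  x6 ↦ 1.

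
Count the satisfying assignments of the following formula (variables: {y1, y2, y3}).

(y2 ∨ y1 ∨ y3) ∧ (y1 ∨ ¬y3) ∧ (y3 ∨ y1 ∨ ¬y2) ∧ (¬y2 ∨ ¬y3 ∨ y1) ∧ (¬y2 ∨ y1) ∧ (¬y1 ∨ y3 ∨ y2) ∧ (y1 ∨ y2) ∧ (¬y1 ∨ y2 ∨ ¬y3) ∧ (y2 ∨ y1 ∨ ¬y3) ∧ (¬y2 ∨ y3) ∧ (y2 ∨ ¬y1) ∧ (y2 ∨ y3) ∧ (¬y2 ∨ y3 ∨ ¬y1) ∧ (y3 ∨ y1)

1

There are 2^3 = 8 truth assignments over (y1, y2, y3).
Split on y3. With y3 = True, the clauses containing y3 are satisfied and ¬y3 drops from the rest; 1 of the 2^2 = 4 assignments to the other variables satisfy what remains.
With y3 = False, by the same count on the reduced clause set, 0 assignments work.
(One model: y1=T, y2=T, y3=T.)
Total: 1 + 0 = 1.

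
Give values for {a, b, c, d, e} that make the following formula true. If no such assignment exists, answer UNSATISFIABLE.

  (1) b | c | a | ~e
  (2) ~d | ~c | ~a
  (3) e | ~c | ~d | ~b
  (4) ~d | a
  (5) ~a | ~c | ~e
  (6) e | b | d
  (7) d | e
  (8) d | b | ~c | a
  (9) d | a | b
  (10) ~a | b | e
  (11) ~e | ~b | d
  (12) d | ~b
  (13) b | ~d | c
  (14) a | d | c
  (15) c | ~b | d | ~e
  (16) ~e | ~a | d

Case d = 1:
Unit clause (a) forces a = 1.
Unit clause (~c) forces c = 0.
Unit clause (b) forces b = 1.
Every clause is now satisfied; e is unconstrained.

a ↦ 1,  b ↦ 1,  c ↦ 0,  d ↦ 1,  e ↦ 0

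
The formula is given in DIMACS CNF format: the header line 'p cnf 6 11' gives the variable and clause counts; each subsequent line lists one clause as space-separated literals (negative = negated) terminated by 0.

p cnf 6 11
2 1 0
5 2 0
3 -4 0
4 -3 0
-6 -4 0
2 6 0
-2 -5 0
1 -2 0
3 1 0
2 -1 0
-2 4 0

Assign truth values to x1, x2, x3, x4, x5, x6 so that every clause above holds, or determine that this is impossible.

Branch on x2: set x2 = True.
Unit clause (¬x5) forces x5 = False.
Unit clause (x1) forces x1 = True.
Unit clause (x4) forces x4 = True.
Unit clause (x3) forces x3 = True.
Unit clause (¬x6) forces x6 = False.
Every clause now holds.

x1: True; x2: True; x3: True; x4: True; x5: False; x6: False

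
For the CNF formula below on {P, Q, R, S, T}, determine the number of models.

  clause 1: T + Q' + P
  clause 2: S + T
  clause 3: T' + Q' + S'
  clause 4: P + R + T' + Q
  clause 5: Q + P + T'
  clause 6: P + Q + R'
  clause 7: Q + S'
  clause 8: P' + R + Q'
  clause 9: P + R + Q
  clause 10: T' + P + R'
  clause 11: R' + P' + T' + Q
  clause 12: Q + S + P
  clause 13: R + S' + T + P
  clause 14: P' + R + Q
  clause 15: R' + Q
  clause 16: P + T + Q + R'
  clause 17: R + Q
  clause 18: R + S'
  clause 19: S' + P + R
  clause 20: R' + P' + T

There are 2^5 = 32 truth assignments over (P, Q, R, S, T).
Split on R. With R = 1, the clauses containing R are satisfied and R' drops from the rest; 1 of the 2^4 = 16 assignments to the other variables satisfy what remains.
With R = 0, by the same count on the reduced clause set, 1 assignment works.
Total: 1 + 1 = 2.

2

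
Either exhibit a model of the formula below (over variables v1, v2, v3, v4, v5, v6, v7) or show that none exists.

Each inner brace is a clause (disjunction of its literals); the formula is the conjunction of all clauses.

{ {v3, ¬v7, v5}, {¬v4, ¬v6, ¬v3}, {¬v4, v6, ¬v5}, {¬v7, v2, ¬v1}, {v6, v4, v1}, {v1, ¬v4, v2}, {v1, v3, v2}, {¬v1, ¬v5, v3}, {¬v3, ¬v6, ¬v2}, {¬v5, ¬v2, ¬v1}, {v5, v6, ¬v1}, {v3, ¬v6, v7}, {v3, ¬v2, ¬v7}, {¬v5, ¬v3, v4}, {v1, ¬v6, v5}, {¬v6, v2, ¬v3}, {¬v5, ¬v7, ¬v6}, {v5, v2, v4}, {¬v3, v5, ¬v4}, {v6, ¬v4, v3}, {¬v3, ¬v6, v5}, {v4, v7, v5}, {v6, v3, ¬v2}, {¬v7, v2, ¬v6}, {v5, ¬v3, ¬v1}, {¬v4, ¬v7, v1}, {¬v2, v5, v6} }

UNSATISFIABLE

Suppose v3 = True.
Suppose v4 = False.
(¬v5) alone gives v5 = False.
(v2) alone gives v2 = True.
(¬v6) alone gives v6 = False.
That conflicts with the unit clause (v6).
That branch fails; take v4 = True instead.
(¬v6) alone gives v6 = False.
(¬v5) alone gives v5 = False.
That conflicts with the unit clause (v5).
Either choice for v4 ends in contradiction.
That branch fails; take v3 = False instead.
Suppose v7 = False.
(¬v6) alone gives v6 = False.
(¬v4) alone gives v4 = False.
(v1) alone gives v1 = True.
(¬v5) alone gives v5 = False.
That conflicts with the unit clause (v5).
That branch fails; take v7 = True instead.
(v5) alone gives v5 = True.
(¬v1) alone gives v1 = False.
(v2) alone gives v2 = True.
That conflicts with the unit clause (¬v2).
Either choice for v7 ends in contradiction.
Either choice for v3 ends in contradiction.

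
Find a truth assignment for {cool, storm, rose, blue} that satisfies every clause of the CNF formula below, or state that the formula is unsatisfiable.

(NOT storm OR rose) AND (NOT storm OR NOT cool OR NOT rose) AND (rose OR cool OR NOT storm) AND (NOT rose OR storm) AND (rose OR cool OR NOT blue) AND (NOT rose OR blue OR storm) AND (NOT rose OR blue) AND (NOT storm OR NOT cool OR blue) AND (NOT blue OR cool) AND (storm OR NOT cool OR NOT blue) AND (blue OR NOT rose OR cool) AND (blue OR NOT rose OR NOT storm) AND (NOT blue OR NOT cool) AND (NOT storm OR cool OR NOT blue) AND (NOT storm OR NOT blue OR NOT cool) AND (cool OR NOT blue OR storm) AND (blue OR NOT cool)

Case storm = false:
Unit clause (NOT rose) forces rose = false.
Case cool = false:
Unit clause (NOT blue) forces blue = false.
Every clause now holds.

cool ↦ false; storm ↦ false; rose ↦ false; blue ↦ false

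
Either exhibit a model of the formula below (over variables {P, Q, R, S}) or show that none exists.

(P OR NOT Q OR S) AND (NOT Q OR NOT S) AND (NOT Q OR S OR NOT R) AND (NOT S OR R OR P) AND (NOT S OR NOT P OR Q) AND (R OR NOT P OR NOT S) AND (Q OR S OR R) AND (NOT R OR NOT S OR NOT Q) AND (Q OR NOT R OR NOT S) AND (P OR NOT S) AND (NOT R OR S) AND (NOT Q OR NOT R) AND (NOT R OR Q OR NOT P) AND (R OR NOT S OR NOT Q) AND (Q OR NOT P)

Suppose Q = true.
(NOT S) alone gives S = false.
(P) alone gives P = true.
(NOT R) alone gives R = false.
All clauses are satisfied.

P=true,  Q=true,  R=false,  S=false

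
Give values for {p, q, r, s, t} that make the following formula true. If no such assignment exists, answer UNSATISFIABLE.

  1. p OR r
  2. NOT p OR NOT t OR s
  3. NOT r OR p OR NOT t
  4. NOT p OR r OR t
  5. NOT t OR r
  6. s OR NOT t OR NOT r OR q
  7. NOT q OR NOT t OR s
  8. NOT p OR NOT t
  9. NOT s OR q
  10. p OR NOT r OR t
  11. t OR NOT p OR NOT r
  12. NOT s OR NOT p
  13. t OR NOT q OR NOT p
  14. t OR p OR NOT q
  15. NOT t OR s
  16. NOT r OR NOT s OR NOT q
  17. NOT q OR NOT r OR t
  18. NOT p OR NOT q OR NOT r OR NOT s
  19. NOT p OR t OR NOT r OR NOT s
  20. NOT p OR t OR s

UNSATISFIABLE

Try p = true.
From the singleton clause (NOT t), t = false.
From the singleton clause (r), r = true.
Now (NOT r) is unsatisfied and unit — conflict.
That branch fails; take p = false instead.
From the singleton clause (r), r = true.
From the singleton clause (NOT t), t = false.
Now (t) is unsatisfied and unit — conflict.
Either choice for p ends in contradiction.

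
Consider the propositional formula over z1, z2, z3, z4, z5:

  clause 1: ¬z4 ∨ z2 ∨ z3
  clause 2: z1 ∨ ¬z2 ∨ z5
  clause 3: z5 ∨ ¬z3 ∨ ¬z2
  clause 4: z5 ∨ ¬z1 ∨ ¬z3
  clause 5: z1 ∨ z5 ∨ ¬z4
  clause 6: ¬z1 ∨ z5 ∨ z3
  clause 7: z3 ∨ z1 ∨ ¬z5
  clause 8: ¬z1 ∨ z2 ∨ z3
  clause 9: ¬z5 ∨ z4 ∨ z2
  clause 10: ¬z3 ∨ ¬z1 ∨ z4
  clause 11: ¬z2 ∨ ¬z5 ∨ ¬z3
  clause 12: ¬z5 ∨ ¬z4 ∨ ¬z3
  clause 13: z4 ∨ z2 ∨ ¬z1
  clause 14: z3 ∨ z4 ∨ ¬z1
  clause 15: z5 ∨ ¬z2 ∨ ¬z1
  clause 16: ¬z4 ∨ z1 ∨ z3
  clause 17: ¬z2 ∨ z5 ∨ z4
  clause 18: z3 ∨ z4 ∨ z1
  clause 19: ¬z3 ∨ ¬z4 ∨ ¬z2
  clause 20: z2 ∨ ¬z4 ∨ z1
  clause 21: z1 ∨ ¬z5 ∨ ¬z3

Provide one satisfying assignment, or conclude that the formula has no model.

Branch on z4: set z4 = True.
Branch on z2: set z2 = True.
Unit clause (¬z3) forces z3 = False.
Unit clause (z1) forces z1 = True.
Unit clause (z5) forces z5 = True.
Every clause now holds.

z1=True; z2=True; z3=False; z4=True; z5=True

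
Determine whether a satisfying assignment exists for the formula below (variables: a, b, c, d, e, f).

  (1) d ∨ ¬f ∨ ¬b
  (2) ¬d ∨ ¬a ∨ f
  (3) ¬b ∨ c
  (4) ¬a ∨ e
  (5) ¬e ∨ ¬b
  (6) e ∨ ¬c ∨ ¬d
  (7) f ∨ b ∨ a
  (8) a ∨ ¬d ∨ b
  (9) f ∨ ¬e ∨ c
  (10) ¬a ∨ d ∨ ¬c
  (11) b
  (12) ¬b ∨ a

(b) alone gives b = True.
(c) alone gives c = True.
(¬e) alone gives e = False.
(¬a) alone gives a = False.
Now (a) is unsatisfied and unit — conflict.
No assignment satisfies every clause.

Unsatisfiable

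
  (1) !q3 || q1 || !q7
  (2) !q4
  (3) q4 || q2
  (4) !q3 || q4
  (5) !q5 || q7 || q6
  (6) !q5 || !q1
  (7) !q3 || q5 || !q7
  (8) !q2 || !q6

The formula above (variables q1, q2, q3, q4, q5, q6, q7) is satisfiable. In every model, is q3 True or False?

False

Suppose q3 = true.
Unit clause (!q4) forces q4 = false.
Now (q4) is unsatisfied and unit — conflict.
So every satisfying assignment has q3 = False.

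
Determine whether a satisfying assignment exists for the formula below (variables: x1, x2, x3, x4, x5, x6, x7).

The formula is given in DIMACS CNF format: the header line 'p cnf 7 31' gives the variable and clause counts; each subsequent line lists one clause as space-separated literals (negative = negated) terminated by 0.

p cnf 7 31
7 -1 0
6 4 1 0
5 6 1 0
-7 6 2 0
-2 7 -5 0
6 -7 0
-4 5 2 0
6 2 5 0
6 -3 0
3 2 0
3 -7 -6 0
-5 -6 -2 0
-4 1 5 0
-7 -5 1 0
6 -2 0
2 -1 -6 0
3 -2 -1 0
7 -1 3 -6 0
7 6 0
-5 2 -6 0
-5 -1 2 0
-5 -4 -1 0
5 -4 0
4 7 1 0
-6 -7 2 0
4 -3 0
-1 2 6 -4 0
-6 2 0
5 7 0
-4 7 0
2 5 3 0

No, unsatisfiable

Try x7 = True.
From the singleton clause (x6), x6 = True.
From the singleton clause (x3), x3 = True.
From the singleton clause (x2), x2 = True.
From the singleton clause (¬x5), x5 = False.
From the singleton clause (¬x4), x4 = False.
But (x4) is also a unit clause — contradiction.
Backtrack on x7: now try x7 = False.
From the singleton clause (¬x1), x1 = False.
From the singleton clause (x6), x6 = True.
From the singleton clause (x4), x4 = True.
But (¬x4) is also a unit clause — contradiction.
Both values of x7 lead to a conflict.
No assignment satisfies every clause.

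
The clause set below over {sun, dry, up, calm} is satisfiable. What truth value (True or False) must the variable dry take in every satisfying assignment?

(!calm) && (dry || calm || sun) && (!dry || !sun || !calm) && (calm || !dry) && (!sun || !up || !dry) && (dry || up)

Suppose dry = true.
Unit clause (!calm) forces calm = false.
But (calm) is also a unit clause — contradiction.
So every satisfying assignment has dry = False.

False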